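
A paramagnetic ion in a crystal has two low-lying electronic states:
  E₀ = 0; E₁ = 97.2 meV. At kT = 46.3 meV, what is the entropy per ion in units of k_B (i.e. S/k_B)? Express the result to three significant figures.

Eᵢ/kT = 0, 2.0994.
Z = Σ e^(−Eᵢ/kT) = e^(−0) + e^(−2.0994) = 1.0000 + 0.12253 = 1.1225.
⟨E⟩ = Σ EᵢPᵢ = 10.610 meV.
S/k_B = ln Z + ⟨E⟩/kT = ln(1.1225) + 10.610/46.3 = 0.11556 + 0.22916 = 0.345.

0.345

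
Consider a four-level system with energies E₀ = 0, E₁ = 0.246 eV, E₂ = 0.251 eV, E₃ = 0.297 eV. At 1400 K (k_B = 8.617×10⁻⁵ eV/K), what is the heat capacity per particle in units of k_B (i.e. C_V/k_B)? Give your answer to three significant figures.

k_BT = 8.617×10⁻⁵ × 1400 K = 0.12064 eV.
Eᵢ/kT = 0, 2.0391, 2.0806, 2.4619.
Z = Σ e^(−Eᵢ/kT) = e^(−0) + e^(−2.0391) + e^(−2.0806) + e^(−2.4619) = 1.0000 + 0.13015 + 0.12486 + 0.085273 = 1.3403.
⟨E⟩ = 0.066166 eV, ⟨E²⟩ = 0.017358 eV².
C_V/k_B = (⟨E²⟩ − ⟨E⟩²)/(kT)² = (0.017358 − 0.0043779)/0.014554 = 0.892.

0.892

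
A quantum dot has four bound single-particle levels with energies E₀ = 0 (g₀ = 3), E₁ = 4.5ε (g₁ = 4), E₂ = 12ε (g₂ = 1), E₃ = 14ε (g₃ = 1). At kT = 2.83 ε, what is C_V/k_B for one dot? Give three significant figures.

0.518

Eᵢ/kT = 0, 1.5901, 4.2403, 4.9470.
Z = Σ gᵢe^(−Eᵢ/kT) = 3·e^(−0) + 4·e^(−1.5901) + 1·e^(−4.2403) + 1·e^(−4.9470) = 3.0000 + 0.81562 + 0.014403 + 0.0071047 = 3.8371.
⟨E⟩ = 1.0275 ε, ⟨E²⟩ = 5.2078 ε².
C_V/k_B = (⟨E²⟩ − ⟨E⟩²)/(kT)² = (5.2078 − 1.0558)/8.0089 = 0.518.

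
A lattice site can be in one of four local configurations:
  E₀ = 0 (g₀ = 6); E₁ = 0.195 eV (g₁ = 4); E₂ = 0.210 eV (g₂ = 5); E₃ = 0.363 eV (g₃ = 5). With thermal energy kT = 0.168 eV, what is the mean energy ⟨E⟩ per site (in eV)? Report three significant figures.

0.0814 eV

Eᵢ/kT = 0, 1.1607, 1.2500, 2.1607.
Z = Σ gᵢe^(−Eᵢ/kT) = 6·e^(−0) + 4·e^(−1.1607) + 5·e^(−1.2500) + 5·e^(−2.1607) = 6.0000 + 1.2531 + 1.4325 + 0.57622 = 9.2618.
⟨E⟩ = Σ Eᵢ gᵢe^(−Eᵢ/kT) / Z = (0·6.0000 + 0.195·1.2531 + 0.210·1.4325 + 0.363·0.57622) / 9.2618 = 0.0814 eV.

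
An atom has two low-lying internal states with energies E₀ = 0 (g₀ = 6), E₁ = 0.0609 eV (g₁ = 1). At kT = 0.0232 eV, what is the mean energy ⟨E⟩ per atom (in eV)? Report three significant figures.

0.000726 eV

Eᵢ/kT = 0, 2.6250.
Z = Σ gᵢe^(−Eᵢ/kT) = 6·e^(−0) + 1·e^(−2.6250) = 6.0000 + 0.072440 = 6.0724.
⟨E⟩ = Σ Eᵢ gᵢe^(−Eᵢ/kT) / Z = (0·6.0000 + 0.0609·0.072440) / 6.0724 = 0.000726 eV.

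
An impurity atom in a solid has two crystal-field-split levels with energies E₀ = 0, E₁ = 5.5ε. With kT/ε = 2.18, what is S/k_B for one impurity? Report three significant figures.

0.265

Eᵢ/kT = 0, 2.5229.
Z = Σ e^(−Eᵢ/kT) = e^(−0) + e^(−2.5229) = 1.0000 + 0.080227 = 1.0802.
⟨E⟩ = Σ EᵢPᵢ = 0.40849 ε.
S/k_B = ln Z + ⟨E⟩/kT = ln(1.0802) + 0.40849/2.18 = 0.077146 + 0.18738 = 0.265.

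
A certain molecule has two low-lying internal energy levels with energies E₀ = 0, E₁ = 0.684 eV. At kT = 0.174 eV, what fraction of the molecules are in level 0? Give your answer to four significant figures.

Eᵢ/kT = 0, 3.93103.
Z = Σ e^(−Eᵢ/kT) = e^(−0) + e^(−3.93103) = 1.00000 + 0.0196234 = 1.01962.
P₀ = e^(−E₀/kT) / Z = 1.00000/1.01962 = 0.9808.

0.9808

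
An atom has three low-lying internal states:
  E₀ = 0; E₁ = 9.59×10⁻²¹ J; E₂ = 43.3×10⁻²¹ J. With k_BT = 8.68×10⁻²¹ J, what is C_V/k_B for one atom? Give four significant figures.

Eᵢ/kT = 0, 1.10484, 4.98848.
Z = Σ e^(−Eᵢ/kT) = e^(−0) + e^(−1.10484) + e^(−4.98848) = 1.00000 + 0.331264 + 0.00681602 = 1.33808.
⟨E⟩ = 2.59473, ⟨E²⟩ = 32.3187.
C_V/k_B = (⟨E²⟩ − ⟨E⟩²)/(kT)² = (32.3187 − 6.73262)/75.3424 = 0.3396.

0.3396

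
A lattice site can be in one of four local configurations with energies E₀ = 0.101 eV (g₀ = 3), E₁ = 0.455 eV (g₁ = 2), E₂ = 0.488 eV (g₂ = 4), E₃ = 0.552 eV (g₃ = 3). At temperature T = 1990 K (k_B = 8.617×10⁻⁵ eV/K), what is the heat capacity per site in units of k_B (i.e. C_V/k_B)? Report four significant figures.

k_BT = 8.617×10⁻⁵ × 1990 K = 0.171478 eV.
Eᵢ/kT = 0.588997, 2.65340, 2.84585, 3.21907.
Z = Σ gᵢe^(−Eᵢ/kT) = 3·e^(−0.588997) + 2·e^(−2.65340) + 4·e^(−2.84585) + 3·e^(−3.21907) = 1.66465 + 0.140823 + 0.232339 + 0.119977 = 2.15779.
⟨E⟩ = 0.190849 eV, ⟨E²⟩ = 0.0639648 eV².
C_V/k_B = (⟨E²⟩ − ⟨E⟩²)/(kT)² = (0.0639648 − 0.0364233)/0.0294047 = 0.9366.

0.9366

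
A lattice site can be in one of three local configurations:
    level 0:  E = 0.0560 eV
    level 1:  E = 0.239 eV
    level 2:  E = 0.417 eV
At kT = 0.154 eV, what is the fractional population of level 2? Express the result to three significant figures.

Eᵢ/kT = 0.36364, 1.5519, 2.7078.
Z = Σ e^(−Eᵢ/kT) = e^(−0.36364) + e^(−1.5519) + e^(−2.7078) = 0.69514 + 0.21185 + 0.066683 = 0.97367.
P₂ = e^(−E₂/kT) / Z = 0.066683/0.97367 = 0.0685.

0.0685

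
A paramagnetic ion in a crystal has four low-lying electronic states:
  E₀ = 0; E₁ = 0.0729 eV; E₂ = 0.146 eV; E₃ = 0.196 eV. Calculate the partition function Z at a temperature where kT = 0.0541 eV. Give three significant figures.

Eᵢ/kT = 0, 1.3475, 2.6987, 3.6229.
Z = Σ e^(−Eᵢ/kT) = e^(−0) + e^(−1.3475) + e^(−2.6987) + e^(−3.6229) = 1.0000 + 0.25989 + 0.067293 + 0.026705 = 1.3539.

Z = 1.35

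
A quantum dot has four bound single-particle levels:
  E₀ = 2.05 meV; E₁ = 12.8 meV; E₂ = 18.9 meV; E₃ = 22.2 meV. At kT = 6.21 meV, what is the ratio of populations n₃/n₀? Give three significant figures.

0.0390

n₃/n₀ = exp[−(E₃−E₀)/kT] = exp(−(20.15 meV)/(6.21 meV)) = exp(-3.2448) = 0.0390.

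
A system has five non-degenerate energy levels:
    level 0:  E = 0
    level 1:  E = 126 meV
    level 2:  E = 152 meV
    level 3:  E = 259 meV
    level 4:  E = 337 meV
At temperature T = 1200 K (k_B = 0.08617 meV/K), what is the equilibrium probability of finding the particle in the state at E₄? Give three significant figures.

k_BT = 0.08617 × 1200 K = 103.40 meV.
Eᵢ/kT = 0, 1.2186, 1.4700, 2.5048, 3.2592.
Z = Σ e^(−Eᵢ/kT) = e^(−0) + e^(−1.2186) + e^(−1.4700) + e^(−2.5048) + e^(−3.2592) = 1.0000 + 0.29564 + 0.22993 + 0.081692 + 0.038419 = 1.6457.
P₄ = e^(−E₄/kT) / Z = 0.038419/1.6457 = 0.0233.

0.0233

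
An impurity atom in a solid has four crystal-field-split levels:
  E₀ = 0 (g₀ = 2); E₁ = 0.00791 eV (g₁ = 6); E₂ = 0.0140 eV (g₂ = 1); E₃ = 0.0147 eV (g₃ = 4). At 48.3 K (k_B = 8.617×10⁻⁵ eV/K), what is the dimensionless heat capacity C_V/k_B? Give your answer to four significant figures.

1.133

k_BT = 8.617×10⁻⁵ × 48.3 K = 0.00416201 eV.
Eᵢ/kT = 0, 1.90052, 3.36376, 3.53195.
Z = Σ gᵢe^(−Eᵢ/kT) = 2·e^(−0) + 6·e^(−1.90052) + 1·e^(−3.36376) + 4·e^(−3.53195) = 2.00000 + 0.896945 + 0.0346049 + 0.116991 = 3.04854.
⟨E⟩ = 0.00305034 eV, ⟨E²⟩ = 0.0000289264 eV².
C_V/k_B = (⟨E²⟩ − ⟨E⟩²)/(kT)² = (0.0000289264 − 0.00000930457)/0.0000173223 = 1.133.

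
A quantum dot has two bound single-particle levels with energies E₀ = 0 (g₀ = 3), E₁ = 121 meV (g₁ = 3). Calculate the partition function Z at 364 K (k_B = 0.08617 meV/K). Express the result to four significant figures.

Z = 3.063

k_BT = 0.08617 × 364 K = 31.3659 meV.
Eᵢ/kT = 0, 3.85769.
Z = Σ gᵢe^(−Eᵢ/kT) = 3·e^(−0) + 3·e^(−3.85769) = 3.00000 + 0.0633502 = 3.06335.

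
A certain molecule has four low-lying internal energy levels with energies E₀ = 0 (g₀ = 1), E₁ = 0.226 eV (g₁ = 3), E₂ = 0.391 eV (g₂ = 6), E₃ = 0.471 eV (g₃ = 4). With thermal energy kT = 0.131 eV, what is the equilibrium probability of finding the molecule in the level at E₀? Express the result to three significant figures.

Eᵢ/kT = 0, 1.7252, 2.9847, 3.5954.
Z = Σ gᵢe^(−Eᵢ/kT) = 1·e^(−0) + 3·e^(−1.7252) + 6·e^(−2.9847) + 4·e^(−3.5954) = 1.0000 + 0.53441 + 0.30333 + 0.10980 = 1.9475.
P₀ = g₀ e^(−E₀/kT) / Z = 1.0000/1.9475 = 0.513.

0.513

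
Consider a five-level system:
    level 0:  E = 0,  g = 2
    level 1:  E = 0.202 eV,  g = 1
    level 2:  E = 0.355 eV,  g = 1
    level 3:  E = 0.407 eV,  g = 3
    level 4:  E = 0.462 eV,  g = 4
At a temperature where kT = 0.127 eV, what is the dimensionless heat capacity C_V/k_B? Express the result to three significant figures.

1.20

Eᵢ/kT = 0, 1.5906, 2.7953, 3.2047, 3.6378.
Z = Σ gᵢe^(−Eᵢ/kT) = 2·e^(−0) + 1·e^(−1.5906) + 1·e^(−2.7953) + 3·e^(−3.2047) + 4·e^(−3.6378) = 2.0000 + 0.20380 + 0.061097 + 0.12171 + 0.10524 = 2.4918.
⟨E⟩ = 0.064617 eV, ⟨E²⟩ = 0.023533 eV².
C_V/k_B = (⟨E²⟩ − ⟨E⟩²)/(kT)² = (0.023533 − 0.0041754)/0.016129 = 1.20.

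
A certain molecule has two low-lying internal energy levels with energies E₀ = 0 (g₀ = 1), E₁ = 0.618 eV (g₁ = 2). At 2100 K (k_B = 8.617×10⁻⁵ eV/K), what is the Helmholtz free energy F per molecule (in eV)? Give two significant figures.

-0.012 eV

k_BT = 8.617×10⁻⁵ × 2100 K = 0.1810 eV.
Eᵢ/kT = 0, 3.414.
Z = Σ gᵢe^(−Eᵢ/kT) = 1·e^(−0) + 2·e^(−3.414) = 1.000 + 0.06582 = 1.066.
F = −kT ln Z = −0.1810 × ln(1.066) = −0.1810 × 0.06391 = -0.012 eV.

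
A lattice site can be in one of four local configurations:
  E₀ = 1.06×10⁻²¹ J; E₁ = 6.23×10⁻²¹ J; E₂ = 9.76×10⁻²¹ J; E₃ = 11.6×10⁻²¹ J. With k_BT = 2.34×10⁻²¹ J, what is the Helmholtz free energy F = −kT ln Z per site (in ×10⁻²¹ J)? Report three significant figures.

Eᵢ/kT = 0.45299, 2.6624, 4.1709, 4.9573.
Z = Σ e^(−Eᵢ/kT) = e^(−0.45299) + e^(−2.6624) + e^(−4.1709) + e^(−4.9573) = 0.63572 + 0.069781 + 0.015438 + 0.0070319 = 0.72797.
F = −kT ln Z = −2.34 × ln(0.72797) = −2.34 × -0.31750 = 0.743 ×10⁻²¹ J.

0.743 ×10⁻²¹ J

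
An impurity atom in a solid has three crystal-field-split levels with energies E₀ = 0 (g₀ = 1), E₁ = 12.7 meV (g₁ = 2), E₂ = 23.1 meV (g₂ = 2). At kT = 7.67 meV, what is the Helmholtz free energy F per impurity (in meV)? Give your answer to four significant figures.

Eᵢ/kT = 0, 1.65580, 3.01173.
Z = Σ gᵢe^(−Eᵢ/kT) = 1·e^(−0) + 2·e^(−1.65580) + 2·e^(−3.01173) = 1.00000 + 0.381878 + 0.0984130 = 1.48029.
F = −kT ln Z = −7.67 × ln(1.48029) = −7.67 × 0.392238 = -3.008 meV.

-3.008 meV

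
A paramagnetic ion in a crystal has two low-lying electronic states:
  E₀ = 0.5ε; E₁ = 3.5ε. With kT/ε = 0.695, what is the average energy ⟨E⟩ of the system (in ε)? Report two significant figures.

Eᵢ/kT = 0.7194, 5.036.
Z = Σ e^(−Eᵢ/kT) = e^(−0.7194) + e^(−5.036) = 0.4870 + 0.006500 = 0.4935.
⟨E⟩ = Σ Eᵢ e^(−Eᵢ/kT) / Z = (0.5·0.4870 + 3.5·0.006500) / 0.4935 = 0.54 ε.

0.54 ε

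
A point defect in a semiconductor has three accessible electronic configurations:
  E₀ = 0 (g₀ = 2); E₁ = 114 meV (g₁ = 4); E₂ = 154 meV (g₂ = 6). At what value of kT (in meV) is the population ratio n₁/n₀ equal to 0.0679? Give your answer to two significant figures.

n₁/n₀ = (g₁/g₀) exp[−(E₁−E₀)/kT] = 0.0679.
⇒ (E₁−E₀)/kT = ln((4/2)/0.0679) = ln(29.46) = 3.383.
kT = 114 meV / 3.383 = 34 meV.

34 meV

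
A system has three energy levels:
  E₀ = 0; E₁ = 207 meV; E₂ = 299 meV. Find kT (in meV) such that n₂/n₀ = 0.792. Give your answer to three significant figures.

n₂/n₀ = exp[−(E₂−E₀)/kT] = 0.792.
⇒ (E₂−E₀)/kT = ln(1/0.792) = ln(1.2626) = 0.23317.
kT = 299 meV / 0.23317 = 1280 meV.

1280 meV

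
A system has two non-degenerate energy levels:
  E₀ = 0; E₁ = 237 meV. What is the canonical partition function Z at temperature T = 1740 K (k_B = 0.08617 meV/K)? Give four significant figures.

k_BT = 0.08617 × 1740 K = 149.936 meV.
Eᵢ/kT = 0, 1.58067.
Z = Σ e^(−Eᵢ/kT) = e^(−0) + e^(−1.58067) = 1.00000 + 0.205837 = 1.20584.

Z = 1.206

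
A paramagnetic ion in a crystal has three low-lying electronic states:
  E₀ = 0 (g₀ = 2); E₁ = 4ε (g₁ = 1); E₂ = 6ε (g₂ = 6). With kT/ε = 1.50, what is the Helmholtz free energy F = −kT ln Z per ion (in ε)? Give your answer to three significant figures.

-1.17 ε

Eᵢ/kT = 0, 2.6667, 4.0000.
Z = Σ gᵢe^(−Eᵢ/kT) = 2·e^(−0) + 1·e^(−2.6667) + 6·e^(−4.0000) = 2.0000 + 0.069481 + 0.10989 = 2.1794.
F = −kT ln Z = −1.50 × ln(2.1794) = −1.50 × 0.77905 = -1.17 ε.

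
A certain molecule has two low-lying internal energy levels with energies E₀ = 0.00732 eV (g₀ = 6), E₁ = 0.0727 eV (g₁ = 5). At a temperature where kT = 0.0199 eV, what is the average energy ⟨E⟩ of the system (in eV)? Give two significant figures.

Eᵢ/kT = 0.3678, 3.653.
Z = Σ gᵢe^(−Eᵢ/kT) = 6·e^(−0.3678) + 5·e^(−3.653) = 4.154 + 0.1296 = 4.284.
⟨E⟩ = Σ Eᵢ gᵢe^(−Eᵢ/kT) / Z = (0.00732·4.154 + 0.0727·0.1296) / 4.284 = 0.0093 eV.

0.0093 eV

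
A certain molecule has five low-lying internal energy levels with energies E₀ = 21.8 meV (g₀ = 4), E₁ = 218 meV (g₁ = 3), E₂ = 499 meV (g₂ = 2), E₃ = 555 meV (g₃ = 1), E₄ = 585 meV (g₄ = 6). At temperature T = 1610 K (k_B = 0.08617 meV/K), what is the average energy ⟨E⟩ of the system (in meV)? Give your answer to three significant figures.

k_BT = 0.08617 × 1610 K = 138.73 meV.
Eᵢ/kT = 0.15714, 1.5714, 3.5969, 4.0006, 4.2168.
Z = Σ gᵢe^(−Eᵢ/kT) = 4·e^(−0.15714) + 3·e^(−1.5714) + 2·e^(−3.5969) + 1·e^(−4.0006) + 6·e^(−4.2168) = 3.4183 + 0.62326 + 0.054817 + 0.018305 + 0.088475 = 4.2032.
⟨E⟩ = Σ Eᵢ gᵢe^(−Eᵢ/kT) / Z = (21.8·3.4183 + 218·0.62326 + 499·0.054817 + 555·0.018305 + 585·0.088475) / 4.2032 = 71.3 meV.

71.3 meV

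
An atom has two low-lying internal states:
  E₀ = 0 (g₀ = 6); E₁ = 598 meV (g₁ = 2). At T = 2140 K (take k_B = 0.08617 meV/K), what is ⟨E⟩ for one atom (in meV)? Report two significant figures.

k_BT = 0.08617 × 2140 K = 184.4 meV.
Eᵢ/kT = 0, 3.243.
Z = Σ gᵢe^(−Eᵢ/kT) = 6·e^(−0) + 2·e^(−3.243) = 6.000 + 0.07809 = 6.078.
⟨E⟩ = Σ Eᵢ gᵢe^(−Eᵢ/kT) / Z = (0·6.000 + 598·0.07809) / 6.078 = 7.7 meV.

7.7 meV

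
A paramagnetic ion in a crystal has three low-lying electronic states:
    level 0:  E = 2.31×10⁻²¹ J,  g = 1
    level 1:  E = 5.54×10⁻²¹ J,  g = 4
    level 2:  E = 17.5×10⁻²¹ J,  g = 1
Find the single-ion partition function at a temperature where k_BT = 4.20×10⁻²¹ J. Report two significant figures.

Eᵢ/kT = 0.5500, 1.319, 4.167.
Z = Σ gᵢe^(−Eᵢ/kT) = 1·e^(−0.5500) + 4·e^(−1.319) + 1·e^(−4.167) = 0.5769 + 1.070 + 0.01550 = 1.662.

Z = 1.7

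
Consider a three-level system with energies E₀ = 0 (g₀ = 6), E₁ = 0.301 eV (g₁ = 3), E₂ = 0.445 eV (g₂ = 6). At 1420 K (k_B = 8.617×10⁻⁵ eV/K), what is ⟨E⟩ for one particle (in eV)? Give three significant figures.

0.0230 eV

k_BT = 8.617×10⁻⁵ × 1420 K = 0.12236 eV.
Eᵢ/kT = 0, 2.4600, 3.6368.
Z = Σ gᵢe^(−Eᵢ/kT) = 6·e^(−0) + 3·e^(−2.4600) + 6·e^(−3.6368) = 6.0000 + 0.25630 + 0.15802 = 6.4143.
⟨E⟩ = Σ Eᵢ gᵢe^(−Eᵢ/kT) / Z = (0·6.0000 + 0.301·0.25630 + 0.445·0.15802) / 6.4143 = 0.0230 eV.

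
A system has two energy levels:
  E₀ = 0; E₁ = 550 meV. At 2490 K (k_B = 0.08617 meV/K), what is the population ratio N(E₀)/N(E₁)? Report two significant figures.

k_BT = 0.08617 × 2490 K = 214.6 meV.
n₀/n₁ = exp[−(E₀−E₁)/kT] = exp(−(-550 meV)/(214.6 meV)) = exp(2.563) = 13.

13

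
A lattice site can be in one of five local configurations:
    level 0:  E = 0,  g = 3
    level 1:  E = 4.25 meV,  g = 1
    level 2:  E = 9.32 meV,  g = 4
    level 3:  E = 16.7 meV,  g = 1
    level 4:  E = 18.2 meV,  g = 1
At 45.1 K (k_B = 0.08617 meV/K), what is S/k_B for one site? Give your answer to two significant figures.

1.7

k_BT = 0.08617 × 45.1 K = 3.886 meV.
Eᵢ/kT = 0, 1.094, 2.398, 4.297, 4.683.
Z = Σ gᵢe^(−Eᵢ/kT) = 3·e^(−0) + 1·e^(−1.094) + 4·e^(−2.398) + 1·e^(−4.297) + 1·e^(−4.683) = 3.000 + 0.3349 + 0.3636 + 0.01361 + 0.009251 = 3.721.
⟨E⟩ = Σ EᵢPᵢ = 1.400 meV.
S/k_B = ln Z + ⟨E⟩/kT = ln(3.721) + 1.400/3.886 = 1.314 + 0.3603 = 1.7.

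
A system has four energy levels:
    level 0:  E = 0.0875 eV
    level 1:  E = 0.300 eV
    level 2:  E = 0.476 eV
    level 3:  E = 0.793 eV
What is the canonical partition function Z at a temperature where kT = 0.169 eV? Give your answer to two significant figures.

Z = 0.83

Eᵢ/kT = 0.5178, 1.775, 2.817, 4.692.
Z = Σ e^(−Eᵢ/kT) = e^(−0.5178) + e^(−1.775) + e^(−2.817) + e^(−4.692) = 0.5958 + 0.1695 + 0.05979 + 0.009168 = 0.8343.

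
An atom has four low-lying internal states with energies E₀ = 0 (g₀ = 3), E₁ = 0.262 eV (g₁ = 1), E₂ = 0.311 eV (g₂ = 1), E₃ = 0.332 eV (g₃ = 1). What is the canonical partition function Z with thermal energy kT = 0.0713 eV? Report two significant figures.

Eᵢ/kT = 0, 3.675, 4.362, 4.656.
Z = Σ gᵢe^(−Eᵢ/kT) = 3·e^(−0) + 1·e^(−3.675) + 1·e^(−4.362) + 1·e^(−4.656) = 3.000 + 0.02535 + 0.01275 + 0.009504 = 3.048.

Z = 3.0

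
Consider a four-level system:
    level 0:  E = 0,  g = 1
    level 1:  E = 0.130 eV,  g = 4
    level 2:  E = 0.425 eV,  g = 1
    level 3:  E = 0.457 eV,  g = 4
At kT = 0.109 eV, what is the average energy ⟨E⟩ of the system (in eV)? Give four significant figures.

Eᵢ/kT = 0, 1.19266, 3.89908, 4.19266.
Z = Σ gᵢe^(−Eᵢ/kT) = 1·e^(−0) + 4·e^(−1.19266) + 1·e^(−3.89908) + 4·e^(−4.19266) = 1.00000 + 1.21365 + 0.0202605 + 0.0604242 = 2.29433.
⟨E⟩ = Σ Eᵢ gᵢe^(−Eᵢ/kT) / Z = (0·1.00000 + 0.130·1.21365 + 0.425·0.0202605 + 0.457·0.0604242) / 2.29433 = 0.08456 eV.

0.08456 eV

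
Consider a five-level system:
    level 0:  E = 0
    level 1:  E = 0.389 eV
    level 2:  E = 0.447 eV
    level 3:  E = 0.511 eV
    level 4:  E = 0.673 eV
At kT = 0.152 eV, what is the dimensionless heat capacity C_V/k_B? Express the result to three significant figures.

Eᵢ/kT = 0, 2.5592, 2.9408, 3.3618, 4.4276.
Z = Σ e^(−Eᵢ/kT) = e^(−0) + e^(−2.5592) + e^(−2.9408) + e^(−3.3618) + e^(−4.4276) = 1.0000 + 0.077367 + 0.052823 + 0.034673 + 0.011943 = 1.1768.
⟨E⟩ = 0.067525 eV, ⟨E²⟩ = 0.031207 eV².
C_V/k_B = (⟨E²⟩ − ⟨E⟩²)/(kT)² = (0.031207 − 0.0045596)/0.023104 = 1.15.

1.15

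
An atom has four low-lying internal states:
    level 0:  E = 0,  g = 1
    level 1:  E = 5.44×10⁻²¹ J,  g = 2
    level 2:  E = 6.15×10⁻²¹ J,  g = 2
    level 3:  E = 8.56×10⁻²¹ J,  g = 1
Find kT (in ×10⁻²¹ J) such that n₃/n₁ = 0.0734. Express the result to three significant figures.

n₃/n₁ = (g₃/g₁) exp[−(E₃−E₁)/kT] = 0.0734.
⇒ (E₃−E₁)/kT = ln((1/2)/0.0734) = ln(6.8120) = 1.9187.
kT = 3.12 ×10⁻²¹ J / 1.9187 = 1.63 ×10⁻²¹ J.

1.63 ×10⁻²¹ J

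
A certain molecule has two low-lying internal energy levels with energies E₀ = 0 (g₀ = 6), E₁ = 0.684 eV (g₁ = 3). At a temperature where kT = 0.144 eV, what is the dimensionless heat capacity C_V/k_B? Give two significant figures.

0.097

Eᵢ/kT = 0, 4.750.
Z = Σ gᵢe^(−Eᵢ/kT) = 6·e^(−0) + 3·e^(−4.750) = 6.000 + 0.02596 = 6.026.
⟨E⟩ = 0.002947 eV, ⟨E²⟩ = 0.002016 eV².
C_V/k_B = (⟨E²⟩ − ⟨E⟩²)/(kT)² = (0.002016 − 0.000008685)/0.02074 = 0.097.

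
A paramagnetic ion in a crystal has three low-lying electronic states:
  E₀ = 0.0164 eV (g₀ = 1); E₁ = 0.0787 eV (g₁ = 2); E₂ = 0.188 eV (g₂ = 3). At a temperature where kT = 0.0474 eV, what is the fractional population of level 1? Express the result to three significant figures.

0.332

Eᵢ/kT = 0.34599, 1.6603, 3.9662.
Z = Σ gᵢe^(−Eᵢ/kT) = 1·e^(−0.34599) + 2·e^(−1.6603) + 3·e^(−3.9662) = 0.70752 + 0.38016 + 0.056836 = 1.1445.
P₁ = g₁ e^(−E₁/kT) / Z = 0.38016/1.1445 = 0.332.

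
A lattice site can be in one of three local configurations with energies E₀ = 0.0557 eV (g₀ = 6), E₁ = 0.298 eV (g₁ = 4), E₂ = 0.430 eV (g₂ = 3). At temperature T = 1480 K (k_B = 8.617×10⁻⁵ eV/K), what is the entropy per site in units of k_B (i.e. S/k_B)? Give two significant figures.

2.1

k_BT = 8.617×10⁻⁵ × 1480 K = 0.1275 eV.
Eᵢ/kT = 0.4369, 2.337, 3.373.
Z = Σ gᵢe^(−Eᵢ/kT) = 6·e^(−0.4369) + 4·e^(−2.337) + 3·e^(−3.373) = 3.876 + 0.3865 + 0.1029 = 4.365.
⟨E⟩ = Σ EᵢPᵢ = 0.08598 eV.
S/k_B = ln Z + ⟨E⟩/kT = ln(4.365) + 0.08598/0.1275 = 1.474 + 0.6744 = 2.1.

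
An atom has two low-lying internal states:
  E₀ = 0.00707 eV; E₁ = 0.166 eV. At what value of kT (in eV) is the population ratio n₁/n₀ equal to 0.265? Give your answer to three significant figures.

n₁/n₀ = exp[−(E₁−E₀)/kT] = 0.265.
⇒ (E₁−E₀)/kT = ln(1/0.265) = ln(3.7736) = 1.3280.
kT = 0.15893 eV / 1.3280 = 0.120 eV.

0.120 eV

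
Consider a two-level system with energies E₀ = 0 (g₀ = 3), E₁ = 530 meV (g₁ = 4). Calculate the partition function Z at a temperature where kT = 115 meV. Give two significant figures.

Eᵢ/kT = 0, 4.609.
Z = Σ gᵢe^(−Eᵢ/kT) = 3·e^(−0) + 4·e^(−4.609) = 3.000 + 0.03985 = 3.040.

Z = 3.0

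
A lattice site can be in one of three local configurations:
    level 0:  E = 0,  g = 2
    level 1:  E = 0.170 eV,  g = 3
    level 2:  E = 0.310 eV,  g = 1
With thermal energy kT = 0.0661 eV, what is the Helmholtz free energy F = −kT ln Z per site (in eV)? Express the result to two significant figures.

-0.053 eV

Eᵢ/kT = 0, 2.572, 4.690.
Z = Σ gᵢe^(−Eᵢ/kT) = 2·e^(−0) + 3·e^(−2.572) + 1·e^(−4.690) = 2.000 + 0.2291 + 0.009187 = 2.238.
F = −kT ln Z = −0.0661 × ln(2.238) = −0.0661 × 0.8056 = -0.053 eV.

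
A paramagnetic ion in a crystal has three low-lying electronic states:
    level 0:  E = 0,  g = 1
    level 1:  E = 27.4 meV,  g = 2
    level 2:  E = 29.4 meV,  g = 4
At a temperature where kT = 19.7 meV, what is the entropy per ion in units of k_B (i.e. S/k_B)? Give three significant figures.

Eᵢ/kT = 0, 1.3909, 1.4924.
Z = Σ gᵢe^(−Eᵢ/kT) = 1·e^(−0) + 2·e^(−1.3909) + 4·e^(−1.4924) = 1.0000 + 0.49770 + 0.89933 = 2.3970.
⟨E⟩ = Σ EᵢPᵢ = 16.720 meV.
S/k_B = ln Z + ⟨E⟩/kT = ln(2.3970) + 16.720/19.7 = 0.87422 + 0.84873 = 1.72.

1.72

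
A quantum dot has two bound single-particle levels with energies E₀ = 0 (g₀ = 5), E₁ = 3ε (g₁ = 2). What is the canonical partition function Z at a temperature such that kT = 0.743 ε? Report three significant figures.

Eᵢ/kT = 0, 4.0377.
Z = Σ gᵢe^(−Eᵢ/kT) = 5·e^(−0) + 2·e^(−4.0377) = 5.0000 + 0.035276 = 5.0353.

Z = 5.04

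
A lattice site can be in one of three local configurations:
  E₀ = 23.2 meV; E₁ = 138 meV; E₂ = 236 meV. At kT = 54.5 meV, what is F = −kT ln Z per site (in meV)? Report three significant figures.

Eᵢ/kT = 0.42569, 2.5321, 4.3303.
Z = Σ e^(−Eᵢ/kT) = e^(−0.42569) + e^(−2.5321) + e^(−4.3303) = 0.65332 + 0.079492 + 0.013164 = 0.74598.
F = −kT ln Z = −54.5 × ln(0.74598) = −54.5 × -0.29306 = 16.0 meV.

16.0 meV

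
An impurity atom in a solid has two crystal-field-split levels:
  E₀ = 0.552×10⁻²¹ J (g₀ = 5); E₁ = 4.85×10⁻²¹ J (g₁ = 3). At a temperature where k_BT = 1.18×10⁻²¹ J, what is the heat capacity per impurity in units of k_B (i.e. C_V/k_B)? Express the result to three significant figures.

Eᵢ/kT = 0.46780, 4.1102.
Z = Σ gᵢe^(−Eᵢ/kT) = 5·e^(−0.46780) + 3·e^(−4.1102) = 3.1319 + 0.049213 = 3.1811.
⟨E⟩ = 0.61849, ⟨E²⟩ = 0.66389.
C_V/k_B = (⟨E²⟩ − ⟨E⟩²)/(kT)² = (0.66389 − 0.38253)/1.3924 = 0.202.

0.202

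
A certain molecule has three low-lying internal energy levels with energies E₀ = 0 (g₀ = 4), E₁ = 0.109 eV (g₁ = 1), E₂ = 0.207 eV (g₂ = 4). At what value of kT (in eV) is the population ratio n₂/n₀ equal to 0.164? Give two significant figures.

n₂/n₀ = (g₂/g₀) exp[−(E₂−E₀)/kT] = 0.164.
⇒ (E₂−E₀)/kT = ln((4/4)/0.164) = ln(6.098) = 1.808.
kT = 0.207 eV / 1.808 = 0.11 eV.

0.11 eV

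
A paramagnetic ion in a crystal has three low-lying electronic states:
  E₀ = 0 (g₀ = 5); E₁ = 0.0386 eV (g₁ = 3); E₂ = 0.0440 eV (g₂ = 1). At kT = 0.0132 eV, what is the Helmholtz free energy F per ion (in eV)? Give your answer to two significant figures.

-0.022 eV

Eᵢ/kT = 0, 2.924, 3.333.
Z = Σ gᵢe^(−Eᵢ/kT) = 5·e^(−0) + 3·e^(−2.924) + 1·e^(−3.333) = 5.000 + 0.1612 + 0.03569 = 5.197.
F = −kT ln Z = −0.0132 × ln(5.197) = −0.0132 × 1.648 = -0.022 eV.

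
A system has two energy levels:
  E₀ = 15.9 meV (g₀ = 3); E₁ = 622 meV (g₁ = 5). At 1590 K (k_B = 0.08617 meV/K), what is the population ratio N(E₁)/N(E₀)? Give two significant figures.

k_BT = 0.08617 × 1590 K = 137.0 meV.
n₁/n₀ = (g₁/g₀) exp[−(E₁−E₀)/kT] = (5/3) × exp(−(606.1 meV)/(137.0 meV)) = (5/3) × exp(-4.424) = 0.020.

0.020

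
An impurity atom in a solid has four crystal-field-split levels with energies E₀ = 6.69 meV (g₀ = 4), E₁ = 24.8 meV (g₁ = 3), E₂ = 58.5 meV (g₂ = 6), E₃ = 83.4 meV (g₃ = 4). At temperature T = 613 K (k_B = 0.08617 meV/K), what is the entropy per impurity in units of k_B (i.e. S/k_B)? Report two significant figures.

2.7

k_BT = 0.08617 × 613 K = 52.82 meV.
Eᵢ/kT = 0.1267, 0.4695, 1.108, 1.579.
Z = Σ gᵢe^(−Eᵢ/kT) = 4·e^(−0.1267) + 3·e^(−0.4695) + 6·e^(−1.108) + 4·e^(−1.579) = 3.524 + 1.876 + 1.981 + 0.8247 = 8.206.
⟨E⟩ = Σ EᵢPᵢ = 31.05 meV.
S/k_B = ln Z + ⟨E⟩/kT = ln(8.206) + 31.05/52.82 = 2.105 + 0.5878 = 2.7.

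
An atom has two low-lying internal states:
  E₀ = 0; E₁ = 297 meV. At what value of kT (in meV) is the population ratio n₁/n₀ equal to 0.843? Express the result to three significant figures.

1740 meV

n₁/n₀ = exp[−(E₁−E₀)/kT] = 0.843.
⇒ (E₁−E₀)/kT = ln(1/0.843) = ln(1.1862) = 0.17075.
kT = 297 meV / 0.17075 = 1740 meV.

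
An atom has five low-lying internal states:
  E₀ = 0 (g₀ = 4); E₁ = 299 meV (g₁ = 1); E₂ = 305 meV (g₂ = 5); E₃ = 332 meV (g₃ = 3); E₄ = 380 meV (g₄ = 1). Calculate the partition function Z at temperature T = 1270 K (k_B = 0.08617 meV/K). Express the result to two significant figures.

Z = 4.5

k_BT = 0.08617 × 1270 K = 109.4 meV.
Eᵢ/kT = 0, 2.733, 2.788, 3.035, 3.473.
Z = Σ gᵢe^(−Eᵢ/kT) = 4·e^(−0) + 1·e^(−2.733) + 5·e^(−2.788) + 3·e^(−3.035) + 1·e^(−3.473) = 4.000 + 0.06502 + 0.3077 + 0.1442 + 0.03102 = 4.548.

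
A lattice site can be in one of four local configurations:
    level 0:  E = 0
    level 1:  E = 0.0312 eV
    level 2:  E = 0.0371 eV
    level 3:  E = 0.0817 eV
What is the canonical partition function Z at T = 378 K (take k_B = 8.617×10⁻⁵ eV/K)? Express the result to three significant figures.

k_BT = 8.617×10⁻⁵ × 378 K = 0.032572 eV.
Eᵢ/kT = 0, 0.95788, 1.1390, 2.5083.
Z = Σ e^(−Eᵢ/kT) = e^(−0) + e^(−0.95788) + e^(−1.1390) + e^(−2.5083) = 1.0000 + 0.38371 + 0.32014 + 0.081407 = 1.7853.

Z = 1.79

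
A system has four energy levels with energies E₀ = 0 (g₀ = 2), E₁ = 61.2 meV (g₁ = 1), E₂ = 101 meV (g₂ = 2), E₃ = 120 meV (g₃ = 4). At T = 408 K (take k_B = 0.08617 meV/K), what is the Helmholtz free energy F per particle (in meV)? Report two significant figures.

-31 meV

k_BT = 0.08617 × 408 K = 35.16 meV.
Eᵢ/kT = 0, 1.741, 2.873, 3.413.
Z = Σ gᵢe^(−Eᵢ/kT) = 2·e^(−0) + 1·e^(−1.741) + 2·e^(−2.873) + 4·e^(−3.413) = 2.000 + 0.1753 + 0.1131 + 0.1318 = 2.420.
F = −kT ln Z = −35.16 × ln(2.420) = −35.16 × 0.8838 = -31 meV.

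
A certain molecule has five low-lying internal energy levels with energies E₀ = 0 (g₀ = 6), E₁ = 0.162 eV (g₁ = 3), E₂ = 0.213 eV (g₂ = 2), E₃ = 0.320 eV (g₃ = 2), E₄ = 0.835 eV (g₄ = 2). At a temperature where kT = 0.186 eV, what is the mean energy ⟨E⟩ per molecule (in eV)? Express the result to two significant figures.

0.057 eV

Eᵢ/kT = 0, 0.8710, 1.145, 1.720, 4.489.
Z = Σ gᵢe^(−Eᵢ/kT) = 6·e^(−0) + 3·e^(−0.8710) + 2·e^(−1.145) + 2·e^(−1.720) + 2·e^(−4.489) = 6.000 + 1.256 + 0.6364 + 0.3581 + 0.02246 = 8.273.
⟨E⟩ = Σ Eᵢ gᵢe^(−Eᵢ/kT) / Z = (0·6.000 + 0.162·1.256 + 0.213·0.6364 + 0.320·0.3581 + 0.835·0.02246) / 8.273 = 0.057 eV.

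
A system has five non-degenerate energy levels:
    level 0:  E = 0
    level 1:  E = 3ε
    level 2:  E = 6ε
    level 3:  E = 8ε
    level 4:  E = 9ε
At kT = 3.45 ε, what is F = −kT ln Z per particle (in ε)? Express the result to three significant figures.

Eᵢ/kT = 0, 0.86957, 1.7391, 2.3188, 2.6087.
Z = Σ e^(−Eᵢ/kT) = e^(−0) + e^(−0.86957) + e^(−1.7391) + e^(−2.3188) + e^(−2.6087) = 1.0000 + 0.41913 + 0.17568 + 0.098392 + 0.073630 = 1.7668.
F = −kT ln Z = −3.45 × ln(1.7668) = −3.45 × 0.56917 = -1.96 ε.

-1.96 ε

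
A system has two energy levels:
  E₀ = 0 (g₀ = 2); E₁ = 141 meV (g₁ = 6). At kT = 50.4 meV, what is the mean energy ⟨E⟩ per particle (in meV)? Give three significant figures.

Eᵢ/kT = 0, 2.7976.
Z = Σ gᵢe^(−Eᵢ/kT) = 2·e^(−0) + 6·e^(−2.7976) = 2.0000 + 0.36574 = 2.3657.
⟨E⟩ = Σ Eᵢ gᵢe^(−Eᵢ/kT) / Z = (0·2.0000 + 141·0.36574) / 2.3657 = 21.8 meV.

21.8 meV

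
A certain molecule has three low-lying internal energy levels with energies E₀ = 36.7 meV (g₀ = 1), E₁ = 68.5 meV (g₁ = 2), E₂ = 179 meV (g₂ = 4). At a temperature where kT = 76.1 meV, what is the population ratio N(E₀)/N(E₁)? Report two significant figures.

n₀/n₁ = (g₀/g₁) exp[−(E₀−E₁)/kT] = (1/2) × exp(−(-31.8 meV)/(76.1 meV)) = (1/2) × exp(0.4179) = 0.76.

0.76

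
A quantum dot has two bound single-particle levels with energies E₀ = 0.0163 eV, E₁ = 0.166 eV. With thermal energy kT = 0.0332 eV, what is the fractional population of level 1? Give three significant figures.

0.0109

Eᵢ/kT = 0.49096, 5.0000.
Z = Σ e^(−Eᵢ/kT) = e^(−0.49096) + e^(−5.0000) = 0.61204 + 0.0067379 = 0.61878.
P₁ = e^(−E₁/kT) / Z = 0.0067379/0.61878 = 0.0109.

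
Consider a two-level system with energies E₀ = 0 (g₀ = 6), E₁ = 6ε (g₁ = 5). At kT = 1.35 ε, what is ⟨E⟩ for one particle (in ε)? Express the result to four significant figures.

Eᵢ/kT = 0, 4.44444.
Z = Σ gᵢe^(−Eᵢ/kT) = 6·e^(−0) + 5·e^(−4.44444) = 6.00000 + 0.0587184 = 6.05872.
⟨E⟩ = Σ Eᵢ gᵢe^(−Eᵢ/kT) / Z = (0·6.00000 + 6·0.0587184) / 6.05872 = 0.05815 ε.

0.05815 ε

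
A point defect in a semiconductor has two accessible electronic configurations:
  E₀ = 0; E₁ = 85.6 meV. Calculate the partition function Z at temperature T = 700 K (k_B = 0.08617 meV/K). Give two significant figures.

Z = 1.2

k_BT = 0.08617 × 700 K = 60.32 meV.
Eᵢ/kT = 0, 1.419.
Z = Σ e^(−Eᵢ/kT) = e^(−0) + e^(−1.419) = 1.000 + 0.2420 = 1.242.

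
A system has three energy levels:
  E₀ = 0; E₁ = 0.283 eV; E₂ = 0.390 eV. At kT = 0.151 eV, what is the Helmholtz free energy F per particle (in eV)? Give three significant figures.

Eᵢ/kT = 0, 1.8742, 2.5828.
Z = Σ e^(−Eᵢ/kT) = e^(−0) + e^(−1.8742) + e^(−2.5828) = 1.0000 + 0.15348 + 0.075562 = 1.2290.
F = −kT ln Z = −0.151 × ln(1.2290) = −0.151 × 0.20620 = -0.0311 eV.

-0.0311 eV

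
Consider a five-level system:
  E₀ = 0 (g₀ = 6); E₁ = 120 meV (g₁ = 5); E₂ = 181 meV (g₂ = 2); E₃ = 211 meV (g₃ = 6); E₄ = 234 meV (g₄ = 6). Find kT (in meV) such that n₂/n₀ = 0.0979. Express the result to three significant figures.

148 meV

n₂/n₀ = (g₂/g₀) exp[−(E₂−E₀)/kT] = 0.0979.
⇒ (E₂−E₀)/kT = ln((2/6)/0.0979) = ln(3.4048) = 1.2252.
kT = 181 meV / 1.2252 = 148 meV.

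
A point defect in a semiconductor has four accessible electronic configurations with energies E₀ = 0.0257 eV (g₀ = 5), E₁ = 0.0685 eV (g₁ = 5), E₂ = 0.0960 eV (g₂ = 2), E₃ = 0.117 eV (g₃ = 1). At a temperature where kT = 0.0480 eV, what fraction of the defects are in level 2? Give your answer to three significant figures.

Eᵢ/kT = 0.53542, 1.4271, 2.0000, 2.4375.
Z = Σ gᵢe^(−Eᵢ/kT) = 5·e^(−0.53542) + 5·e^(−1.4271) + 2·e^(−2.0000) + 1·e^(−2.4375) = 2.9271 + 1.2000 + 0.27067 + 0.087379 = 4.4851.
P₂ = g₂ e^(−E₂/kT) / Z = 0.27067/4.4851 = 0.0603.

0.0603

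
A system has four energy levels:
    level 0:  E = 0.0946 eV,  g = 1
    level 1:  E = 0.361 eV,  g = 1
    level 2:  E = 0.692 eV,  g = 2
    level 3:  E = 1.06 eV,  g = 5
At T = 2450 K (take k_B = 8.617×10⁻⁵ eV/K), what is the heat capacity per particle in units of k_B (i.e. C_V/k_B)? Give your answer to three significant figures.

k_BT = 8.617×10⁻⁵ × 2450 K = 0.21112 eV.
Eᵢ/kT = 0.44809, 1.7099, 3.2778, 5.0208.
Z = Σ gᵢe^(−Eᵢ/kT) = 1·e^(−0.44809) + 1·e^(−1.7099) + 2·e^(−3.2778) + 5·e^(−5.0208) = 0.63885 + 0.18088 + 0.075422 + 0.032996 = 0.92815.
⟨E⟩ = 0.22938 eV, ⟨E²⟩ = 0.11041 eV².
C_V/k_B = (⟨E²⟩ − ⟨E⟩²)/(kT)² = (0.11041 − 0.052615)/0.044572 = 1.30.

1.30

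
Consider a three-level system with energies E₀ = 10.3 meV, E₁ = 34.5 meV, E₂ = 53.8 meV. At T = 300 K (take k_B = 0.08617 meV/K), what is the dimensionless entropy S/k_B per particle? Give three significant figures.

k_BT = 0.08617 × 300 K = 25.851 meV.
Eᵢ/kT = 0.39844, 1.3346, 2.0812.
Z = Σ e^(−Eᵢ/kT) = e^(−0.39844) + e^(−1.3346) + e^(−2.0812) = 0.67137 + 0.26326 + 0.12478 = 1.0594.
⟨E⟩ = Σ EᵢPᵢ = 21.437 meV.
S/k_B = ln Z + ⟨E⟩/kT = ln(1.0594) + 21.437/25.851 = 0.057703 + 0.82925 = 0.887.

0.887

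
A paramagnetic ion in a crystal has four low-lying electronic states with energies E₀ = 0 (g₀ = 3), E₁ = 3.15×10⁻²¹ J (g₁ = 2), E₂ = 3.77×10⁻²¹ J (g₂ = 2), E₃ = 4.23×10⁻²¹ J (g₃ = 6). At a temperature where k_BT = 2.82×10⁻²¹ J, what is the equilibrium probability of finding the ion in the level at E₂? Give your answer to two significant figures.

0.095

Eᵢ/kT = 0, 1.117, 1.337, 1.500.
Z = Σ gᵢe^(−Eᵢ/kT) = 3·e^(−0) + 2·e^(−1.117) + 2·e^(−1.337) + 6·e^(−1.500) = 3.000 + 0.6545 + 0.5253 + 1.339 = 5.519.
P₂ = g₂ e^(−E₂/kT) / Z = 0.5253/5.519 = 0.095.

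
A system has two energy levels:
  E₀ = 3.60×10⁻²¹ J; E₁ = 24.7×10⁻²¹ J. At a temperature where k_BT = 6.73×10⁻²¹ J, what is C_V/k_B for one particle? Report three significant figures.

0.393

Eᵢ/kT = 0.53492, 3.6701.
Z = Σ e^(−Eᵢ/kT) = e^(−0.53492) + e^(−3.6701) = 0.58572 + 0.025474 = 0.61119.
⟨E⟩ = 4.4795, ⟨E²⟩ = 37.848.
C_V/k_B = (⟨E²⟩ − ⟨E⟩²)/(kT)² = (37.848 − 20.066)/45.293 = 0.393.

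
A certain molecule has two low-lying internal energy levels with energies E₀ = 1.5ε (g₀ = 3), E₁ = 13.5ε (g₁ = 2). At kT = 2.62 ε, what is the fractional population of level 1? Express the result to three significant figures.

0.00679

Eᵢ/kT = 0.57252, 5.1527.
Z = Σ gᵢe^(−Eᵢ/kT) = 3·e^(−0.57252) + 2·e^(−5.1527) = 1.6923 + 0.011568 = 1.7039.
P₁ = g₁ e^(−E₁/kT) / Z = 0.011568/1.7039 = 0.00679.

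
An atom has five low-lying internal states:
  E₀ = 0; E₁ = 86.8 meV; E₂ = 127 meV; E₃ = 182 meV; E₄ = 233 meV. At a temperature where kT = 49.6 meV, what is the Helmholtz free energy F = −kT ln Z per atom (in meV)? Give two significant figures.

Eᵢ/kT = 0, 1.750, 2.560, 3.669, 4.698.
Z = Σ e^(−Eᵢ/kT) = e^(−0) + e^(−1.750) + e^(−2.560) + e^(−3.669) + e^(−4.698) = 1.000 + 0.1738 + 0.07730 + 0.02550 + 0.009113 = 1.286.
F = −kT ln Z = −49.6 × ln(1.286) = −49.6 × 0.2515 = -12 meV.

-12 meV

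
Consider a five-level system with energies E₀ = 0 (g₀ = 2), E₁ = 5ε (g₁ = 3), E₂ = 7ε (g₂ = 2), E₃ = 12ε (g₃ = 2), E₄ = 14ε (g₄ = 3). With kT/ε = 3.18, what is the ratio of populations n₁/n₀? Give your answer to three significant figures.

n₁/n₀ = (g₁/g₀) exp[−(E₁−E₀)/kT] = (3/2) × exp(−(5ε)/(3.18ε)) = (3/2) × exp(-1.5723) = 0.311.

0.311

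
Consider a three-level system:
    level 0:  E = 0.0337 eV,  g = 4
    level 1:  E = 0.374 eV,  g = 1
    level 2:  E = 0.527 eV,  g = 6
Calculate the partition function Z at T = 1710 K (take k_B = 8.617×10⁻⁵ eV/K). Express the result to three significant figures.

k_BT = 8.617×10⁻⁵ × 1710 K = 0.14735 eV.
Eᵢ/kT = 0.22871, 2.5382, 3.5765.
Z = Σ gᵢe^(−Eᵢ/kT) = 4·e^(−0.22871) + 1·e^(−2.5382) + 6·e^(−3.5765) = 3.1822 + 0.079008 + 0.16784 = 3.4290.

Z = 3.43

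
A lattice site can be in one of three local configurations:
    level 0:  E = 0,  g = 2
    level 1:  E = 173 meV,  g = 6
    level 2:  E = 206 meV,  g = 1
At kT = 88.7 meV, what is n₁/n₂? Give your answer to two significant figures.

8.7

n₁/n₂ = (g₁/g₂) exp[−(E₁−E₂)/kT] = (6/1) × exp(−(-33 meV)/(88.7 meV)) = (6/1) × exp(0.3720) = 8.7.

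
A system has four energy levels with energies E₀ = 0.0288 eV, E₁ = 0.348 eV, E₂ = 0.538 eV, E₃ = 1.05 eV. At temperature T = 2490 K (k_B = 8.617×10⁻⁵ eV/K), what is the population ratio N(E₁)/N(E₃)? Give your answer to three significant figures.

k_BT = 8.617×10⁻⁵ × 2490 K = 0.21456 eV.
n₁/n₃ = exp[−(E₁−E₃)/kT] = exp(−(-0.702 eV)/(0.21456 eV)) = exp(3.2718) = 26.4.

26.4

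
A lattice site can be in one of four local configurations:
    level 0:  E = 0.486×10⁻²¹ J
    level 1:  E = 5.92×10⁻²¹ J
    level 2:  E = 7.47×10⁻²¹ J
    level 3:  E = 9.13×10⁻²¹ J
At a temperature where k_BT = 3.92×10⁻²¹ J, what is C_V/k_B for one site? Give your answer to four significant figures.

0.6759

Eᵢ/kT = 0.123980, 1.51020, 1.90561, 2.32908.
Z = Σ e^(−Eᵢ/kT) = e^(−0.123980) + e^(−1.51020) + e^(−1.90561) + e^(−2.32908) = 0.883398 + 0.220866 + 0.148732 + 0.0973853 = 1.35038.
⟨E⟩ = 2.76738, ⟨E²⟩ = 18.0441.
C_V/k_B = (⟨E²⟩ − ⟨E⟩²)/(kT)² = (18.0441 − 7.65839)/15.3664 = 0.6759.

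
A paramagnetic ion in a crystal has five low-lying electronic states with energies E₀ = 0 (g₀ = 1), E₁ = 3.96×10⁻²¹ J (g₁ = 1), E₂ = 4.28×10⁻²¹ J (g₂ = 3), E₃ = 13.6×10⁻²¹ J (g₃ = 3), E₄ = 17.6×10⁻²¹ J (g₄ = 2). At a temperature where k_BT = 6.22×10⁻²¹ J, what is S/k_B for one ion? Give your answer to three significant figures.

Eᵢ/kT = 0, 0.63666, 0.68810, 2.1865, 2.8296.
Z = Σ gᵢe^(−Eᵢ/kT) = 1·e^(−0) + 1·e^(−0.63666) + 3·e^(−0.68810) + 3·e^(−2.1865) + 2·e^(−2.8296) = 1.0000 + 0.52906 + 1.5076 + 0.33693 + 0.11807 = 3.4917.
⟨E⟩ = Σ EᵢPᵢ = 4.3554 ×10⁻²¹ J.
S/k_B = ln Z + ⟨E⟩/kT = ln(3.4917) + 4.3554/6.22 = 1.2504 + 0.70023 = 1.95.

1.95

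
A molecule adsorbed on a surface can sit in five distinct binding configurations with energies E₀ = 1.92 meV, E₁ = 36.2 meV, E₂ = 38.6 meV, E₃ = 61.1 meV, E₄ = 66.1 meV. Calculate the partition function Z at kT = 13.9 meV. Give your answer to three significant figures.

Z = 1.03

Eᵢ/kT = 0.13813, 2.6043, 2.7770, 4.3957, 4.7554.
Z = Σ e^(−Eᵢ/kT) = e^(−0.13813) + e^(−2.6043) + e^(−2.7770) + e^(−4.3957) + e^(−4.7554) = 0.87099 + 0.073955 + 0.062225 + 0.012330 + 0.0086051 = 1.0281.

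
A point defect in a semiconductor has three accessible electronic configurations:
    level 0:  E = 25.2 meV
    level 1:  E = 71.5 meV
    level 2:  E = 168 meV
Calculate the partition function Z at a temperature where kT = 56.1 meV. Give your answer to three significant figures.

Eᵢ/kT = 0.44920, 1.2745, 2.9947.
Z = Σ e^(−Eᵢ/kT) = e^(−0.44920) + e^(−1.2745) + e^(−2.9947) = 0.63814 + 0.27957 + 0.050052 = 0.96776.

Z = 0.968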